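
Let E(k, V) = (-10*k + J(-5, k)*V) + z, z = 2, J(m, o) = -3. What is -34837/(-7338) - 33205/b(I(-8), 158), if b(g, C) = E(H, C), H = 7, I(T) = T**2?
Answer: 65634986/994299 ≈ 66.011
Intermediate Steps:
E(k, V) = 2 - 10*k - 3*V (E(k, V) = (-10*k - 3*V) + 2 = 2 - 10*k - 3*V)
b(g, C) = -68 - 3*C (b(g, C) = 2 - 10*7 - 3*C = 2 - 70 - 3*C = -68 - 3*C)
-34837/(-7338) - 33205/b(I(-8), 158) = -34837/(-7338) - 33205/(-68 - 3*158) = -34837*(-1/7338) - 33205/(-68 - 474) = 34837/7338 - 33205/(-542) = 34837/7338 - 33205*(-1/542) = 34837/7338 + 33205/542 = 65634986/994299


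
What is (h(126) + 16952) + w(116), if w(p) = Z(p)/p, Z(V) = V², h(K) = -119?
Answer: 16949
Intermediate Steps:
w(p) = p (w(p) = p²/p = p)
(h(126) + 16952) + w(116) = (-119 + 16952) + 116 = 16833 + 116 = 16949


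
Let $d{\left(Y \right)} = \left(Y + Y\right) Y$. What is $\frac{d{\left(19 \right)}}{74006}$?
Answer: $\frac{361}{37003} \approx 0.009756$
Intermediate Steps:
$d{\left(Y \right)} = 2 Y^{2}$ ($d{\left(Y \right)} = 2 Y Y = 2 Y^{2}$)
$\frac{d{\left(19 \right)}}{74006} = \frac{2 \cdot 19^{2}}{74006} = 2 \cdot 361 \cdot \frac{1}{74006} = 722 \cdot \frac{1}{74006} = \frac{361}{37003}$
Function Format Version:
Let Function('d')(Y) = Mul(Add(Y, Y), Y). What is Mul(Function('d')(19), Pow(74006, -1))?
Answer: Rational(361, 37003) ≈ 0.0097560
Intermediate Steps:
Function('d')(Y) = Mul(2, Pow(Y, 2)) (Function('d')(Y) = Mul(Mul(2, Y), Y) = Mul(2, Pow(Y, 2)))
Mul(Function('d')(19), Pow(74006, -1)) = Mul(Mul(2, Pow(19, 2)), Pow(74006, -1)) = Mul(Mul(2, 361), Rational(1, 74006)) = Mul(722, Rational(1, 74006)) = Rational(361, 37003)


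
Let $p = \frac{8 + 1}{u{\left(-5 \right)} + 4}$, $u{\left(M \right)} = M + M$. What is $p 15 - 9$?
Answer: $- \frac{63}{2} \approx -31.5$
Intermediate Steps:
$u{\left(M \right)} = 2 M$
$p = - \frac{3}{2}$ ($p = \frac{8 + 1}{2 \left(-5\right) + 4} = \frac{9}{-10 + 4} = \frac{9}{-6} = 9 \left(- \frac{1}{6}\right) = - \frac{3}{2} \approx -1.5$)
$p 15 - 9 = \left(- \frac{3}{2}\right) 15 - 9 = - \frac{45}{2} - 9 = - \frac{63}{2}$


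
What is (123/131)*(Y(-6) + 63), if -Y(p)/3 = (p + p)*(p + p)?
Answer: -45387/131 ≈ -346.47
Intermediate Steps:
Y(p) = -12*p² (Y(p) = -3*(p + p)*(p + p) = -3*2*p*2*p = -12*p²)
(123/131)*(Y(-6) + 63) = (123/131)*(-12*(-6)² + 63) = (123*(1/131))*(-12*36 + 63) = 123*(-432 + 63)/131 = (123/131)*(-369) = -45387/131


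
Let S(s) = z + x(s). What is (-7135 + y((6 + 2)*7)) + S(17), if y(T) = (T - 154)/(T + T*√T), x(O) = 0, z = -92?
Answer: -1589933/220 - 7*√14/110 ≈ -7227.2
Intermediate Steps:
S(s) = -92 (S(s) = -92 + 0 = -92)
y(T) = (-154 + T)/(T + T^(3/2))
(-7135 + y((6 + 2)*7)) + S(17) = (-7135 + (-154 + (6 + 2)*7)/((6 + 2)*7 + ((6 + 2)*7)^(3/2))) - 92 = (-7135 + (-154 + 8*7)/(8*7 + (8*7)^(3/2))) - 92 = (-7135 + (-154 + 56)/(56 + 56^(3/2))) - 92 = (-7135 - 98/(56 + 112*√14)) - 92 = -7227 - 98/(56 + 112*√14)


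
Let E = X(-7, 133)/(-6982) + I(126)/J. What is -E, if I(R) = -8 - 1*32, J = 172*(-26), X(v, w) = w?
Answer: 39437/3902938 ≈ 0.010104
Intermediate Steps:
J = -4472
I(R) = -40 (I(R) = -8 - 32 = -40)
E = -39437/3902938 (E = 133/(-6982) - 40/(-4472) = 133*(-1/6982) - 40*(-1/4472) = -133/6982 + 5/559 = -39437/3902938 ≈ -0.010104)
-E = -1*(-39437/3902938) = 39437/3902938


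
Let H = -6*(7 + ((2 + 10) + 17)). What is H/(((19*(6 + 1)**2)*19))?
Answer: -216/17689 ≈ -0.012211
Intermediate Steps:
H = -216 (H = -6*(7 + (12 + 17)) = -6*(7 + 29) = -6*36 = -216)
H/(((19*(6 + 1)**2)*19)) = -216*1/(361*(6 + 1)**2) = -216/((19*7**2)*19) = -216/((19*49)*19) = -216/(931*19) = -216/17689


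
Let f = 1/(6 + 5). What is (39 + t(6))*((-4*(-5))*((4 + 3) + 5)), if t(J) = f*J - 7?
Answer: 85920/11 ≈ 7810.9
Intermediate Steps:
f = 1/11 ≈ 0.090909
t(J) = -7 + J/11 (t(J) = J/11 - 7 = -7 + J/11)
(39 + t(6))*((-4*(-5))*((4 + 3) + 5)) = (39 + (-7 + (1/11)*6))*((-4*(-5))*((4 + 3) + 5)) = (39 + (-7 + 6/11))*(20*(7 + 5)) = (39 - 71/11)*(20*12) = (358/11)*240 = 85920/11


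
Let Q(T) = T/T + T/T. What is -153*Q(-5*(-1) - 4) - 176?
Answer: -482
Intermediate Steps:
Q(T) = 2 (Q(T) = 1 + 1 = 2)
-153*Q(-5*(-1) - 4) - 176 = -153*2 - 176 = -306 - 176 = -482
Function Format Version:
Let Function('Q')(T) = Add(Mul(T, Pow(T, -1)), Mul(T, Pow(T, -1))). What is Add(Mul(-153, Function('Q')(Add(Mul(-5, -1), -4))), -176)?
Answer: -482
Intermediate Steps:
Function('Q')(T) = 2 (Function('Q')(T) = Add(1, 1) = 2)
Add(Mul(-153, Function('Q')(Add(Mul(-5, -1), -4))), -176) = Add(Mul(-153, 2), -176) = Add(-306, -176) = -482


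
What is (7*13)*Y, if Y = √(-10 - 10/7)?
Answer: 52*I*√35 ≈ 307.64*I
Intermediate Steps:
Y = 4*I*√35/7 (Y = √(-10 - 10*⅐) = √(-10 - 10/7) = √(-80/7) = 4*I*√35/7 ≈ 3.3806*I)
(7*13)*Y = (7*13)*(4*I*√35/7) = 91*(4*I*√35/7) = 52*I*√35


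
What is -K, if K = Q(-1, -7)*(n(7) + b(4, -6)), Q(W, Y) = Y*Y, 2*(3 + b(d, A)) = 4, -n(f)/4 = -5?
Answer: -931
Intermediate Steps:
n(f) = 20 (n(f) = -4*(-5) = 20)
b(d, A) = -1 (b(d, A) = -3 + (½)*4 = -3 + 2 = -1)
Q(W, Y) = Y²
K = 931 (K = (-7)²*(20 - 1) = 49*19 = 931)
-K = -1*931 = -931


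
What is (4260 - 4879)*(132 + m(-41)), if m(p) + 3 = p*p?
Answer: -1120390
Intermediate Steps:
m(p) = -3 + p² (m(p) = -3 + p*p = -3 + p²)
(4260 - 4879)*(132 + m(-41)) = (4260 - 4879)*(132 + (-3 + (-41)²)) = -619*(132 + (-3 + 1681)) = -619*(132 + 1678) = -619*1810 = -1120390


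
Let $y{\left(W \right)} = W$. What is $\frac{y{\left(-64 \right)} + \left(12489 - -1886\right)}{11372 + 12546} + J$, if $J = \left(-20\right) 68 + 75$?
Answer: $- \frac{30720319}{23918} \approx -1284.4$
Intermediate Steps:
$J = -1285$ ($J = -1360 + 75 = -1285$)
$\frac{y{\left(-64 \right)} + \left(12489 - -1886\right)}{11372 + 12546} + J = \frac{-64 + \left(12489 - -1886\right)}{11372 + 12546} - 1285 = \frac{-64 + \left(12489 + 1886\right)}{23918} - 1285 = \left(-64 + 14375\right) \frac{1}{23918} - 1285 = 14311 \cdot \frac{1}{23918} - 1285 = \frac{14311}{23918} - 1285 = - \frac{30720319}{23918}$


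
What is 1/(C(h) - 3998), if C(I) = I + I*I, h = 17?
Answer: -1/3692 ≈ -0.00027086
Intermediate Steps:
C(I) = I + I²
1/(C(h) - 3998) = 1/(17*(1 + 17) - 3998) = 1/(17*18 - 3998) = 1/(306 - 3998) = 1/(-3692) = -1/3692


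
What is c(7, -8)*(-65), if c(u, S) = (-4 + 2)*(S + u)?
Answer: -130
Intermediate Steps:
c(u, S) = -2*S - 2*u (c(u, S) = -2*(S + u) = -2*S - 2*u)
c(7, -8)*(-65) = (-2*(-8) - 2*7)*(-65) = (16 - 14)*(-65) = 2*(-65) = -130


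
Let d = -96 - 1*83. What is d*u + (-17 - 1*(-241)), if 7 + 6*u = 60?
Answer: -8143/6 ≈ -1357.2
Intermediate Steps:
d = -179 (d = -96 - 83 = -179)
u = 53/6 (u = -7/6 + (1/6)*60 = -7/6 + 10 = 53/6 ≈ 8.8333)
d*u + (-17 - 1*(-241)) = -179*53/6 + (-17 - 1*(-241)) = -9487/6 + (-17 + 241) = -9487/6 + 224 = -8143/6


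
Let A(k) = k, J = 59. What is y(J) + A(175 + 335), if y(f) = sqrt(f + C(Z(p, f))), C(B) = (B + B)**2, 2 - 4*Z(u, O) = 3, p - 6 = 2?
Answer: 510 + sqrt(237)/2 ≈ 517.70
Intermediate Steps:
p = 8 (p = 6 + 2 = 8)
Z(u, O) = -1/4 (Z(u, O) = 1/2 - 1/4*3 = 1/2 - 3/4 = -1/4)
C(B) = 4*B**2 (C(B) = (2*B)**2 = 4*B**2)
y(f) = sqrt(1/4 + f) (y(f) = sqrt(f + 4*(-1/4)**2) = sqrt(f + 4*(1/16)) = sqrt(f + 1/4) = sqrt(1/4 + f))
y(J) + A(175 + 335) = sqrt(1 + 4*59)/2 + (175 + 335) = sqrt(1 + 236)/2 + 510 = sqrt(237)/2 + 510 = 510 + sqrt(237)/2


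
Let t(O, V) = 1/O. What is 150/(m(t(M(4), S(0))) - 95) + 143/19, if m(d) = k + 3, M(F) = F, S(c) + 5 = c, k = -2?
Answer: 5296/893 ≈ 5.9306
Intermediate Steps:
S(c) = -5 + c
m(d) = 1 (m(d) = -2 + 3 = 1)
150/(m(t(M(4), S(0))) - 95) + 143/19 = 150/(1 - 95) + 143/19 = 150/(-94) + 143*(1/19) = 150*(-1/94) + 143/19 = -75/47 + 143/19 = 5296/893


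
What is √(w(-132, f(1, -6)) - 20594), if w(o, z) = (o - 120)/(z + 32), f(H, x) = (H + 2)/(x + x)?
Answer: I*√332288642/127 ≈ 143.53*I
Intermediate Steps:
f(H, x) = (2 + H)/(2*x) (f(H, x) = (2 + H)/((2*x)) = (2 + H)*(1/(2*x)) = (2 + H)/(2*x))
w(o, z) = (-120 + o)/(32 + z)
√(w(-132, f(1, -6)) - 20594) = √((-120 - 132)/(32 + (½)*(2 + 1)/(-6)) - 20594) = √(-252/(32 + (½)*(-⅙)*3) - 20594) = √(-252/(32 - ¼) - 20594) = √(-252/(127/4) - 20594) = √((4/127)*(-252) - 20594) = √(-1008/127 - 20594) = √(-2616446/127) = I*√332288642/127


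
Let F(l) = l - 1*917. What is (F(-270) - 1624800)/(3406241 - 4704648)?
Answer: 147817/118037 ≈ 1.2523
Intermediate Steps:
F(l) = -917 + l (F(l) = l - 917 = -917 + l)
(F(-270) - 1624800)/(3406241 - 4704648) = ((-917 - 270) - 1624800)/(3406241 - 4704648) = (-1187 - 1624800)/(-1298407) = -1625987*(-1/1298407) = 147817/118037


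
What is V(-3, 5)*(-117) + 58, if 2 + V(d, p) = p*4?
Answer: -2048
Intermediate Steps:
V(d, p) = -2 + 4*p (V(d, p) = -2 + p*4 = -2 + 4*p)
V(-3, 5)*(-117) + 58 = (-2 + 4*5)*(-117) + 58 = (-2 + 20)*(-117) + 58 = 18*(-117) + 58 = -2106 + 58 = -2048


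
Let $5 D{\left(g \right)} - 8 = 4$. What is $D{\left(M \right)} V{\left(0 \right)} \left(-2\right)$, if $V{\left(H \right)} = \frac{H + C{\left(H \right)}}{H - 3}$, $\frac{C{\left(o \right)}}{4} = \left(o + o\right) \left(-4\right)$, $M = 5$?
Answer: $0$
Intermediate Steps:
$D{\left(g \right)} = \frac{12}{5}$ ($D{\left(g \right)} = \frac{8}{5} + \frac{1}{5} \cdot 4 = \frac{8}{5} + \frac{4}{5} = \frac{12}{5}$)
$C{\left(o \right)} = - 32 o$ ($C{\left(o \right)} = 4 \left(o + o\right) \left(-4\right) = 4 \cdot 2 o \left(-4\right) = 4 \left(- 8 o\right) = - 32 o$)
$V{\left(H \right)} = - \frac{31 H}{-3 + H}$ ($V{\left(H \right)} = \frac{H - 32 H}{H - 3} = \frac{\left(-31\right) H}{-3 + H} = - \frac{31 H}{-3 + H}$)
$D{\left(M \right)} V{\left(0 \right)} \left(-2\right) = \frac{12 \left(-31\right) 0 \frac{1}{-3 + 0} \left(-2\right)}{5} = \frac{12 \left(-31\right) 0 \frac{1}{-3} \left(-2\right)}{5} = \frac{12 \left(-31\right) 0 \left(- \frac{1}{3}\right) \left(-2\right)}{5} = \frac{12 \cdot 0 \left(-2\right)}{5} = \frac{12}{5} \cdot 0 = 0$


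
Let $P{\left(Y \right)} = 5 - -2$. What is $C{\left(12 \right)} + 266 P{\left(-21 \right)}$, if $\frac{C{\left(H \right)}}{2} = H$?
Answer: $1886$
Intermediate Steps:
$P{\left(Y \right)} = 7$ ($P{\left(Y \right)} = 5 + 2 = 7$)
$C{\left(H \right)} = 2 H$
$C{\left(12 \right)} + 266 P{\left(-21 \right)} = 2 \cdot 12 + 266 \cdot 7 = 24 + 1862 = 1886$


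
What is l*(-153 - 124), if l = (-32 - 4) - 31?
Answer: 18559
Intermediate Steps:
l = -67 (l = -36 - 31 = -67)
l*(-153 - 124) = -67*(-153 - 124) = -67*(-277) = 18559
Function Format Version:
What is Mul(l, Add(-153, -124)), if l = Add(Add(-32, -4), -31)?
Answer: 18559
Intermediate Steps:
l = -67 (l = Add(-36, -31) = -67)
Mul(l, Add(-153, -124)) = Mul(-67, Add(-153, -124)) = Mul(-67, -277) = 18559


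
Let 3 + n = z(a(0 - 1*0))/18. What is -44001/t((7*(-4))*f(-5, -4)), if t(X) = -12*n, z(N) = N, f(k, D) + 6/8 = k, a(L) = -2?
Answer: -132003/112 ≈ -1178.6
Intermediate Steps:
f(k, D) = -3/4 + k
n = -28/9 (n = -3 - 2/18 = -3 - 2*1/18 = -3 - 1/9 = -28/9 ≈ -3.1111)
t(X) = 112/3 (t(X) = -12*(-28/9) = 112/3)
-44001/t((7*(-4))*f(-5, -4)) = -44001/112/3 = -44001*3/112 = -132003/112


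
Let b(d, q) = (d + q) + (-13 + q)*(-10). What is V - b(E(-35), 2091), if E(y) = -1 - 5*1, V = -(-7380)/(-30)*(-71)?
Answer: 36161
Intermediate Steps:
V = 17466 (V = -(-7380)*(-1)/30*(-71) = -45*82/15*(-71) = -246*(-71) = 17466)
E(y) = -6 (E(y) = -1 - 5 = -6)
b(d, q) = 130 + d - 9*q (b(d, q) = (d + q) + (130 - 10*q) = 130 + d - 9*q)
V - b(E(-35), 2091) = 17466 - (130 - 6 - 9*2091) = 17466 - (130 - 6 - 18819) = 17466 - 1*(-18695) = 17466 + 18695 = 36161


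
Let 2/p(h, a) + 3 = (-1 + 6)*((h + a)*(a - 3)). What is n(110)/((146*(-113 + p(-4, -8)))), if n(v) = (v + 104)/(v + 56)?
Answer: -963/12323674 ≈ -7.8142e-5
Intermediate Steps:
n(v) = (104 + v)/(56 + v)
p(h, a) = 2/(-3 + 5*(-3 + a)*(a + h)) (p(h, a) = 2/(-3 + (-1 + 6)*((h + a)*(a - 3))) = 2/(-3 + 5*((a + h)*(-3 + a))) = 2/(-3 + 5*((-3 + a)*(a + h))) = 2/(-3 + 5*(-3 + a)*(a + h)))
n(110)/((146*(-113 + p(-4, -8)))) = ((104 + 110)/(56 + 110))/((146*(-113 + 2/(-3 - 15*(-8) - 15*(-4) + 5*(-8)**2 + 5*(-8)*(-4))))) = (214/166)/((146*(-113 + 2/(-3 + 120 + 60 + 5*64 + 160)))) = ((1/166)*214)/((146*(-113 + 2/(-3 + 120 + 60 + 320 + 160)))) = 107/(83*((146*(-113 + 2/657)))) = 107/(83*((146*(-74239/657)))) = 107/(83*(-148478/9)) = (107/83)*(-9/148478) = -963/12323674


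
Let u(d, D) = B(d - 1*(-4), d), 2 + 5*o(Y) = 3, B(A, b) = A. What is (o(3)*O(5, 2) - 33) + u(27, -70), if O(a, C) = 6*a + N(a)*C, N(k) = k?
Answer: 6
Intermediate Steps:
o(Y) = 1/5 (o(Y) = -2/5 + (1/5)*3 = -2/5 + 3/5 = 1/5)
u(d, D) = 4 + d (u(d, D) = d - 1*(-4) = d + 4 = 4 + d)
O(a, C) = 6*a + C*a (O(a, C) = 6*a + a*C = 6*a + C*a)
(o(3)*O(5, 2) - 33) + u(27, -70) = ((5*(6 + 2))/5 - 33) + (4 + 27) = ((5*8)/5 - 33) + 31 = ((1/5)*40 - 33) + 31 = (8 - 33) + 31 = -25 + 31 = 6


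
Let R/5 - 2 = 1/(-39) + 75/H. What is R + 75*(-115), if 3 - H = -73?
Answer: -25520615/2964 ≈ -8610.2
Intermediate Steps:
H = 76 (H = 3 - 1*(-73) = 3 + 73 = 76)
R = 43885/2964 (R = 10 + 5*(1/(-39) + 75/76) = 10 + 5*(1*(-1/39) + 75*(1/76)) = 10 + 5*(-1/39 + 75/76) = 10 + 5*(2849/2964) = 10 + 14245/2964 = 43885/2964 ≈ 14.806)
R + 75*(-115) = 43885/2964 + 75*(-115) = 43885/2964 - 8625 = -25520615/2964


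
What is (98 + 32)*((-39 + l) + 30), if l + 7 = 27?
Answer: 1430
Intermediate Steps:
l = 20 (l = -7 + 27 = 20)
(98 + 32)*((-39 + l) + 30) = (98 + 32)*((-39 + 20) + 30) = 130*(-19 + 30) = 130*11 = 1430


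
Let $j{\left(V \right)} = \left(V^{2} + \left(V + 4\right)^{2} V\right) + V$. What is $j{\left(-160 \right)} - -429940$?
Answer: $-3438380$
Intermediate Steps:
$j{\left(V \right)} = V + V^{2} + V \left(4 + V\right)^{2}$ ($j{\left(V \right)} = \left(V^{2} + \left(4 + V\right)^{2} V\right) + V = \left(V^{2} + V \left(4 + V\right)^{2}\right) + V = V + V^{2} + V \left(4 + V\right)^{2}$)
$j{\left(-160 \right)} - -429940 = - 160 \left(1 - 160 + \left(4 - 160\right)^{2}\right) - -429940 = - 160 \left(1 - 160 + \left(-156\right)^{2}\right) + 429940 = - 160 \left(1 - 160 + 24336\right) + 429940 = \left(-160\right) 24177 + 429940 = -3868320 + 429940 = -3438380$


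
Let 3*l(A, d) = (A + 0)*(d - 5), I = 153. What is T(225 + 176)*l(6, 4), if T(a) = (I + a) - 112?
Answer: -884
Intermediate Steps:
T(a) = 41 + a (T(a) = (153 + a) - 112 = 41 + a)
l(A, d) = A*(-5 + d)/3 (l(A, d) = ((A + 0)*(d - 5))/3 = (A*(-5 + d))/3 = A*(-5 + d)/3)
T(225 + 176)*l(6, 4) = (41 + (225 + 176))*((⅓)*6*(-5 + 4)) = (41 + 401)*((⅓)*6*(-1)) = 442*(-2) = -884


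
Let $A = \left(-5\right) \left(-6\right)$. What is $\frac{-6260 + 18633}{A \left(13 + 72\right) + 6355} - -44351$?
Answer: $\frac{394958028}{8905} \approx 44352.0$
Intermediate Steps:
$A = 30$
$\frac{-6260 + 18633}{A \left(13 + 72\right) + 6355} - -44351 = \frac{-6260 + 18633}{30 \left(13 + 72\right) + 6355} - -44351 = \frac{12373}{30 \cdot 85 + 6355} + 44351 = \frac{12373}{2550 + 6355} + 44351 = \frac{12373}{8905} + 44351 = \frac{394958028}{8905}$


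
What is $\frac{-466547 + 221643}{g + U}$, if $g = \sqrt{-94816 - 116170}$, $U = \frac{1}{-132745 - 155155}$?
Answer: $\frac{6409805600}{1589806554569091} + \frac{1845383032240000 i \sqrt{210986}}{1589806554569091} \approx 4.0318 \cdot 10^{-6} + 533.17 i$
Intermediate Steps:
$U = - \frac{1}{287900}$ ($U = \frac{1}{-287900} = - \frac{1}{287900} \approx -3.4734 \cdot 10^{-6}$)
$g = i \sqrt{210986}$ ($g = \sqrt{-210986} = i \sqrt{210986} \approx 459.33 i$)
$\frac{-466547 + 221643}{g + U} = \frac{-466547 + 221643}{i \sqrt{210986} - \frac{1}{287900}} = - \frac{244904}{- \frac{1}{287900} + i \sqrt{210986}}$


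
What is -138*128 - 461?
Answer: -18125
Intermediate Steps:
-138*128 - 461 = -17664 - 461 = -18125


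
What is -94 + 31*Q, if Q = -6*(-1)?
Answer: 92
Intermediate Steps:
Q = 6
-94 + 31*Q = -94 + 31*6 = -94 + 186 = 92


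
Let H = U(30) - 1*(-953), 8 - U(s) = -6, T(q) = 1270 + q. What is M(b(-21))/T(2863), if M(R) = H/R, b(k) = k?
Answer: -967/86793 ≈ -0.011141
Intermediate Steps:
U(s) = 14 (U(s) = 8 - 1*(-6) = 8 + 6 = 14)
H = 967 (H = 14 - 1*(-953) = 14 + 953 = 967)
M(R) = 967/R
M(b(-21))/T(2863) = (967/(-21))/(1270 + 2863) = (967*(-1/21))/4133 = -967/21*1/4133 = -967/86793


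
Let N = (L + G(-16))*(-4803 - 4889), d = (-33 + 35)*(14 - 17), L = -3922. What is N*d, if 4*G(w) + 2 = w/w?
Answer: -228086682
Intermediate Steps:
G(w) = -¼ (G(w) = -½ + (w/w)/4 = -½ + (¼)*1 = -½ + ¼ = -¼)
d = -6 (d = 2*(-3) = -6)
N = 38014447 (N = (-3922 - ¼)*(-4803 - 4889) = -15689/4*(-9692) = 38014447)
N*d = 38014447*(-6) = -228086682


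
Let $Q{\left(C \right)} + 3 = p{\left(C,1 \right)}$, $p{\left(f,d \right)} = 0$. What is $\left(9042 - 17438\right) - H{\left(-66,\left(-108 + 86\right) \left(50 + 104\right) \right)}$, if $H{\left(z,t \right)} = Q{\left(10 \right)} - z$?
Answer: $-8459$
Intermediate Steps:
$Q{\left(C \right)} = -3$ ($Q{\left(C \right)} = -3 + 0 = -3$)
$H{\left(z,t \right)} = -3 - z$
$\left(9042 - 17438\right) - H{\left(-66,\left(-108 + 86\right) \left(50 + 104\right) \right)} = \left(9042 - 17438\right) - \left(-3 - -66\right) = \left(9042 - 17438\right) - \left(-3 + 66\right) = -8396 - 63 = -8459$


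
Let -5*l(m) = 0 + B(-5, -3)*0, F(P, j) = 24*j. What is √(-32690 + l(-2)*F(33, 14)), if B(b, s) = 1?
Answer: I*√32690 ≈ 180.8*I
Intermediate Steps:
l(m) = 0 (l(m) = -(0 + 1*0)/5 = -(0 + 0)/5 = -⅕*0 = 0)
√(-32690 + l(-2)*F(33, 14)) = √(-32690 + 0*(24*14)) = √(-32690 + 0*336) = √(-32690 + 0) = √(-32690) = I*√32690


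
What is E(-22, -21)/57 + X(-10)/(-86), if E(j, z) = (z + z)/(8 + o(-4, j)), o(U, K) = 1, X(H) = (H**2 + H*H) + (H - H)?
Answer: -17702/7353 ≈ -2.4075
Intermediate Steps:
X(H) = 2*H**2 (X(H) = (H**2 + H**2) + 0 = 2*H**2 + 0 = 2*H**2)
E(j, z) = 2*z/9 (E(j, z) = (z + z)/(8 + 1) = (2*z)/9 = (2*z)*(1/9) = 2*z/9)
E(-22, -21)/57 + X(-10)/(-86) = ((2/9)*(-21))/57 + (2*(-10)**2)/(-86) = -14/3*1/57 + (2*100)*(-1/86) = -14/171 + 200*(-1/86) = -14/171 - 100/43 = -17702/7353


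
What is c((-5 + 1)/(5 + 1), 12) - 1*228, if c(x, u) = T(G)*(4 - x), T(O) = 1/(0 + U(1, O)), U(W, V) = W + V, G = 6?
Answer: -682/3 ≈ -227.33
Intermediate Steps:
U(W, V) = V + W
T(O) = 1/(1 + O) (T(O) = 1/(0 + (O + 1)) = 1/(0 + (1 + O)) = 1/(1 + O))
c(x, u) = 4/7 - x/7 (c(x, u) = (4 - x)/(1 + 6) = (4 - x)/7 = 4/7 - x/7)
c((-5 + 1)/(5 + 1), 12) - 1*228 = (4/7 - (-5 + 1)/(7*(5 + 1))) - 1*228 = (4/7 - (-4)/(7*6)) - 228 = (4/7 - ⅐*(-⅔)) - 228 = (4/7 + 2/21) - 228 = ⅔ - 228 = -682/3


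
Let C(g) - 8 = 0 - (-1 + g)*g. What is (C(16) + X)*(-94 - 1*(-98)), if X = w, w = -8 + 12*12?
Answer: -384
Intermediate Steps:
w = 136 (w = -8 + 144 = 136)
X = 136
C(g) = 8 - g*(-1 + g) (C(g) = 8 + (0 - (-1 + g)*g) = 8 + (0 - g*(-1 + g)) = 8 - g*(-1 + g))
(C(16) + X)*(-94 - 1*(-98)) = ((8 + 16 - 1*16**2) + 136)*(-94 - 1*(-98)) = ((8 + 16 - 1*256) + 136)*(-94 + 98) = ((8 + 16 - 256) + 136)*4 = (-232 + 136)*4 = -96*4 = -384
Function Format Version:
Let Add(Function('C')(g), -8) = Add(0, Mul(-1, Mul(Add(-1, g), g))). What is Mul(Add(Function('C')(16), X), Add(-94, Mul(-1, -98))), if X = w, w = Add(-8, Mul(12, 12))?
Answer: -384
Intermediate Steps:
w = 136 (w = Add(-8, 144) = 136)
X = 136
Function('C')(g) = Add(8, Mul(-1, g, Add(-1, g))) (Function('C')(g) = Add(8, Add(0, Mul(-1, Mul(Add(-1, g), g)))) = Add(8, Add(0, Mul(-1, Mul(g, Add(-1, g))))) = Add(8, Add(0, Mul(-1, g, Add(-1, g)))) = Add(8, Mul(-1, g, Add(-1, g))))
Mul(Add(Function('C')(16), X), Add(-94, Mul(-1, -98))) = Mul(Add(Add(8, 16, Mul(-1, Pow(16, 2))), 136), Add(-94, Mul(-1, -98))) = Mul(Add(Add(8, 16, Mul(-1, 256)), 136), Add(-94, 98)) = Mul(Add(Add(8, 16, -256), 136), 4) = Mul(Add(-232, 136), 4) = Mul(-96, 4) = -384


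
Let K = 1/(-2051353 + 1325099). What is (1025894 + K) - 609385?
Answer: 302491327285/726254 ≈ 4.1651e+5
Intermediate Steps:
K = -1/726254 (K = 1/(-726254) = -1/726254 ≈ -1.3769e-6)
(1025894 + K) - 609385 = (1025894 - 1/726254) - 609385 = 745059621075/726254 - 609385 = 302491327285/726254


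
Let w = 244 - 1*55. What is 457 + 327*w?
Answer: 62260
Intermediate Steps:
w = 189 (w = 244 - 55 = 189)
457 + 327*w = 457 + 327*189 = 457 + 61803 = 62260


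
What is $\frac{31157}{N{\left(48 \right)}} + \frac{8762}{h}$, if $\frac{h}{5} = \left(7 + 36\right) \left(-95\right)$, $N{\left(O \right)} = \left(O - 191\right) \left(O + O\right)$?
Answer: $- \frac{756666461}{280394400} \approx -2.6986$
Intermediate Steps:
$N{\left(O \right)} = 2 O \left(-191 + O\right)$ ($N{\left(O \right)} = \left(-191 + O\right) 2 O = 2 O \left(-191 + O\right)$)
$h = -20425$ ($h = 5 \left(7 + 36\right) \left(-95\right) = 5 \cdot 43 \left(-95\right) = 5 \left(-4085\right) = -20425$)
$\frac{31157}{N{\left(48 \right)}} + \frac{8762}{h} = \frac{31157}{2 \cdot 48 \left(-191 + 48\right)} + \frac{8762}{-20425} = \frac{31157}{2 \cdot 48 \left(-143\right)} + 8762 \left(- \frac{1}{20425}\right) = \frac{31157}{-13728} - \frac{8762}{20425} = 31157 \left(- \frac{1}{13728}\right) - \frac{8762}{20425} = - \frac{31157}{13728} - \frac{8762}{20425} = - \frac{756666461}{280394400}$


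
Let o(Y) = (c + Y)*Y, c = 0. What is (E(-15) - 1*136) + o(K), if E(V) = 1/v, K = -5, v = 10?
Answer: -1109/10 ≈ -110.90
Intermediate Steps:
E(V) = ⅒ (E(V) = 1/10 = ⅒)
o(Y) = Y² (o(Y) = (0 + Y)*Y = Y*Y = Y²)
(E(-15) - 1*136) + o(K) = (⅒ - 1*136) + (-5)² = (⅒ - 136) + 25 = -1359/10 + 25 = -1109/10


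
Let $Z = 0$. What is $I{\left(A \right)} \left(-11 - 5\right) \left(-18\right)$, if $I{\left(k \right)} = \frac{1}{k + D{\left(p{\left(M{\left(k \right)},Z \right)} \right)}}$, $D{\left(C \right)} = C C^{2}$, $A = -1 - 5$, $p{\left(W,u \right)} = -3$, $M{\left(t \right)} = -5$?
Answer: $- \frac{96}{11} \approx -8.7273$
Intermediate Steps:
$A = -6$ ($A = -1 - 5 = -6$)
$D{\left(C \right)} = C^{3}$
$I{\left(k \right)} = \frac{1}{-27 + k}$ ($I{\left(k \right)} = \frac{1}{k + \left(-3\right)^{3}} = \frac{1}{k - 27} = \frac{1}{-27 + k}$)
$I{\left(A \right)} \left(-11 - 5\right) \left(-18\right) = \frac{\left(-11 - 5\right) \left(-18\right)}{-27 - 6} = \frac{\left(-16\right) \left(-18\right)}{-33} = \left(- \frac{1}{33}\right) 288 = - \frac{96}{11}$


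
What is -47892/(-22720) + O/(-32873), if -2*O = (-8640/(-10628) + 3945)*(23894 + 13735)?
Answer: 15794864145843/6987484880 ≈ 2260.4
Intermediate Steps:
O = -394503376725/5314 (O = -(-8640/(-10628) + 3945)*(23894 + 13735)/2 = -(-8640*(-1/10628) + 3945)*37629/2 = -(2160/2657 + 3945)*37629/2 = -10484025*37629/5314 = -½*394503376725/2657 = -394503376725/5314 ≈ -7.4238e+7)
-47892/(-22720) + O/(-32873) = -47892/(-22720) - 394503376725/5314/(-32873) = -47892*(-1/22720) - 394503376725/5314*(-1/32873) = 11973/5680 + 394503376725/174687122 = 15794864145843/6987484880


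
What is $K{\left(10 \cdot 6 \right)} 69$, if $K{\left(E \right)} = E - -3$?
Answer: $4347$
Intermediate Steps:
$K{\left(E \right)} = 3 + E$ ($K{\left(E \right)} = E + 3 = 3 + E$)
$K{\left(10 \cdot 6 \right)} 69 = \left(3 + 10 \cdot 6\right) 69 = \left(3 + 60\right) 69 = 63 \cdot 69 = 4347$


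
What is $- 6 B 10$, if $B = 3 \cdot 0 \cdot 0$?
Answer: $0$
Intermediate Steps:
$B = 0$ ($B = 0 \cdot 0 = 0$)
$- 6 B 10 = \left(-6\right) 0 \cdot 10 = 0 \cdot 10 = 0$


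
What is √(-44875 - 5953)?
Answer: 2*I*√12707 ≈ 225.45*I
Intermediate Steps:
√(-44875 - 5953) = √(-50828) = 2*I*√12707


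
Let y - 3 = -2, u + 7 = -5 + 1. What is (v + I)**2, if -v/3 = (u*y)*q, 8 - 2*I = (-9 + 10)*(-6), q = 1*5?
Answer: 29584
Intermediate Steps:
u = -11 (u = -7 + (-5 + 1) = -7 - 4 = -11)
q = 5
y = 1 (y = 3 - 2 = 1)
I = 7 (I = 4 - (-9 + 10)*(-6)/2 = 4 - (-6)/2 = 4 - 1/2*(-6) = 4 + 3 = 7)
v = 165 (v = -3*(-11*1)*5 = -(-33)*5 = -3*(-55) = 165)
(v + I)**2 = (165 + 7)**2 = 172**2 = 29584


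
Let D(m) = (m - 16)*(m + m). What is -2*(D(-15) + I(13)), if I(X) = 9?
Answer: -1878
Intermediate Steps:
D(m) = 2*m*(-16 + m) (D(m) = (-16 + m)*(2*m) = 2*m*(-16 + m))
-2*(D(-15) + I(13)) = -2*(2*(-15)*(-16 - 15) + 9) = -2*(2*(-15)*(-31) + 9) = -2*(930 + 9) = -2*939 = -1878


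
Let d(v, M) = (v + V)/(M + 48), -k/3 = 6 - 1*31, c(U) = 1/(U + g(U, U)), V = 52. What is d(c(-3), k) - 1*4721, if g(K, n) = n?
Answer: -3483787/738 ≈ -4720.6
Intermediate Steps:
c(U) = 1/(2*U) (c(U) = 1/(U + U) = 1/(2*U))
k = 75 (k = -3*(6 - 1*31) = -3*(6 - 31) = -3*(-25) = 75)
d(v, M) = (52 + v)/(48 + M) (d(v, M) = (v + 52)/(M + 48) = (52 + v)/(48 + M))
d(c(-3), k) - 1*4721 = (52 + (½)/(-3))/(48 + 75) - 1*4721 = (52 + (½)*(-⅓))/123 - 4721 = (52 - ⅙)/123 - 4721 = (1/123)*(311/6) - 4721 = 311/738 - 4721 = -3483787/738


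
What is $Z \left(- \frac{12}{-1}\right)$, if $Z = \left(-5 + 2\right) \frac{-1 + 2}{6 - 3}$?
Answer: $-12$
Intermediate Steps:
$Z = -1$ ($Z = - 3 \cdot 1 \cdot \frac{1}{3} = \left(-3\right) \frac{1}{3} = -1$)
$Z \left(- \frac{12}{-1}\right) = - \frac{-12}{-1} = - \left(-12\right) \left(-1\right) = \left(-1\right) 12 = -12$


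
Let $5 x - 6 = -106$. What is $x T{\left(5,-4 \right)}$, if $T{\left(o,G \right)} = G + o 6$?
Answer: $-520$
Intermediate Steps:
$x = -20$ ($x = \frac{6}{5} + \frac{1}{5} \left(-106\right) = \frac{6}{5} - \frac{106}{5} = -20$)
$T{\left(o,G \right)} = G + 6 o$
$x T{\left(5,-4 \right)} = - 20 \left(-4 + 6 \cdot 5\right) = - 20 \left(-4 + 30\right) = \left(-20\right) 26 = -520$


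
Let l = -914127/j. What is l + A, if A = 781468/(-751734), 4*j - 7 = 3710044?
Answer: -2824003759870/1394485739217 ≈ -2.0251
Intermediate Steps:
j = 3710051/4 (j = 7/4 + (¼)*3710044 = 7/4 + 927511 = 3710051/4 ≈ 9.2751e+5)
l = -3656508/3710051 (l = -914127/3710051/4 = -914127*4/3710051 = -3656508/3710051 ≈ -0.98557)
A = -390734/375867 (A = 781468*(-1/751734) = -390734/375867 ≈ -1.0396)
l + A = -3656508/3710051 - 390734/375867 = -2824003759870/1394485739217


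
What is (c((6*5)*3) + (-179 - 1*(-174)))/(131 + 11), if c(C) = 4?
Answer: -1/142 ≈ -0.0070423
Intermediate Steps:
(c((6*5)*3) + (-179 - 1*(-174)))/(131 + 11) = (4 + (-179 - 1*(-174)))/(131 + 11) = (4 + (-179 + 174))/142 = (4 - 5)*(1/142) = -1*1/142 = -1/142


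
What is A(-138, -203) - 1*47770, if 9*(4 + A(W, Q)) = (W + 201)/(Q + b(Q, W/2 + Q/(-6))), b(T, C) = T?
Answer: -2770893/58 ≈ -47774.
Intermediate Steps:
A(W, Q) = -4 + (201 + W)/(18*Q) (A(W, Q) = -4 + ((W + 201)/(Q + Q))/9 = -4 + ((201 + W)/((2*Q)))/9 = -4 + ((201 + W)*(1/(2*Q)))/9 = -4 + ((201 + W)/(2*Q))/9 = -4 + (201 + W)/(18*Q))
A(-138, -203) - 1*47770 = (1/18)*(201 - 138 - 72*(-203))/(-203) - 1*47770 = (1/18)*(-1/203)*(201 - 138 + 14616) - 47770 = (1/18)*(-1/203)*14679 - 47770 = -233/58 - 47770 = -2770893/58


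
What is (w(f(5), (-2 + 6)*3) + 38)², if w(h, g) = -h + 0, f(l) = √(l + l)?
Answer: (38 - √10)² ≈ 1213.7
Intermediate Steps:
f(l) = √2*√l (f(l) = √(2*l) = √2*√l)
w(h, g) = -h
(w(f(5), (-2 + 6)*3) + 38)² = (-√2*√5 + 38)² = (-√10 + 38)² = (38 - √10)²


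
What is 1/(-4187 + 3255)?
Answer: -1/932 ≈ -0.0010730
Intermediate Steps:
1/(-4187 + 3255) = 1/(-932) = -1/932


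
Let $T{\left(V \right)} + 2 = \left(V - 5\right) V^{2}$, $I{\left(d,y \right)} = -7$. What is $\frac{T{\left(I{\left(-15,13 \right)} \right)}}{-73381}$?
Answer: $\frac{590}{73381} \approx 0.0080402$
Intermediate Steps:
$T{\left(V \right)} = -2 + V^{2} \left(-5 + V\right)$ ($T{\left(V \right)} = -2 + \left(V - 5\right) V^{2} = -2 + \left(-5 + V\right) V^{2} = -2 + V^{2} \left(-5 + V\right)$)
$\frac{T{\left(I{\left(-15,13 \right)} \right)}}{-73381} = \frac{-2 + \left(-7\right)^{3} - 5 \left(-7\right)^{2}}{-73381} = \left(-2 - 343 - 245\right) \left(- \frac{1}{73381}\right) = \left(-590\right) \left(- \frac{1}{73381}\right) = \frac{590}{73381}$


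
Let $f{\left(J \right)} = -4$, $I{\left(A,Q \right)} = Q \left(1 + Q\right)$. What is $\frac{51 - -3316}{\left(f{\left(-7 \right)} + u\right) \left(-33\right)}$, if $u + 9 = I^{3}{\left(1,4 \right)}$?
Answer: $- \frac{481}{37653} \approx -0.012775$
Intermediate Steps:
$u = 7991$ ($u = -9 + \left(4 \left(1 + 4\right)\right)^{3} = -9 + \left(4 \cdot 5\right)^{3} = -9 + 20^{3} = -9 + 8000 = 7991$)
$\frac{51 - -3316}{\left(f{\left(-7 \right)} + u\right) \left(-33\right)} = \frac{51 - -3316}{\left(-4 + 7991\right) \left(-33\right)} = \frac{51 + 3316}{7987 \left(-33\right)} = \frac{3367}{-263571} = 3367 \left(- \frac{1}{263571}\right) = - \frac{481}{37653}$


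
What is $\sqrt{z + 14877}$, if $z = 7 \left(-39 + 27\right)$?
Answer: $\sqrt{14793} \approx 121.63$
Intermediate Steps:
$z = -84$ ($z = 7 \left(-12\right) = -84$)
$\sqrt{z + 14877} = \sqrt{-84 + 14877} = \sqrt{14793}$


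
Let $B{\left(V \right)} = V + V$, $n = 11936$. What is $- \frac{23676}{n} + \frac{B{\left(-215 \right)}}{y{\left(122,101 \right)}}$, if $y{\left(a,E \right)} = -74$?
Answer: $\frac{422557}{110408} \approx 3.8272$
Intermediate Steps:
$B{\left(V \right)} = 2 V$
$- \frac{23676}{n} + \frac{B{\left(-215 \right)}}{y{\left(122,101 \right)}} = - \frac{23676}{11936} + \frac{2 \left(-215\right)}{-74} = \left(-23676\right) \frac{1}{11936} - - \frac{215}{37} = - \frac{5919}{2984} + \frac{215}{37} = \frac{422557}{110408}$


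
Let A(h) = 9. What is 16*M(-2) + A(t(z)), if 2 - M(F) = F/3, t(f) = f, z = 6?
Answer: 155/3 ≈ 51.667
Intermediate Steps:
M(F) = 2 - F/3
16*M(-2) + A(t(z)) = 16*(2 - 1/3*(-2)) + 9 = 16*(2 + 2/3) + 9 = 16*(8/3) + 9 = 128/3 + 9 = 155/3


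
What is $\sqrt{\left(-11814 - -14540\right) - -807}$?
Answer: $\sqrt{3533} \approx 59.439$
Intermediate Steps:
$\sqrt{\left(-11814 - -14540\right) - -807} = \sqrt{\left(-11814 + 14540\right) + \left(861 - 54\right)} = \sqrt{2726 + 807} = \sqrt{3533}$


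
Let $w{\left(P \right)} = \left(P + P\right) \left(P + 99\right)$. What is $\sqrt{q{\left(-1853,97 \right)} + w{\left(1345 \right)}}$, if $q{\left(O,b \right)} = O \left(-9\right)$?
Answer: $7 \sqrt{79613} \approx 1975.1$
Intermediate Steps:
$q{\left(O,b \right)} = - 9 O$
$w{\left(P \right)} = 2 P \left(99 + P\right)$
$\sqrt{q{\left(-1853,97 \right)} + w{\left(1345 \right)}} = \sqrt{\left(-9\right) \left(-1853\right) + 2 \cdot 1345 \left(99 + 1345\right)} = \sqrt{16677 + 2 \cdot 1345 \cdot 1444} = \sqrt{16677 + 3884360} = \sqrt{3901037} = 7 \sqrt{79613}$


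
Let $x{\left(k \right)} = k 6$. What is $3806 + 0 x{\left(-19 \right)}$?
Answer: $3806$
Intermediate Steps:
$x{\left(k \right)} = 6 k$
$3806 + 0 x{\left(-19 \right)} = 3806 + 0 \cdot 6 \left(-19\right) = 3806 + 0 \left(-114\right) = 3806 + 0 = 3806$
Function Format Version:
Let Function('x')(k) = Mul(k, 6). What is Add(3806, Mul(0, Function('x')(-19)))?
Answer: 3806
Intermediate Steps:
Function('x')(k) = Mul(6, k)
Add(3806, Mul(0, Function('x')(-19))) = Add(3806, Mul(0, Mul(6, -19))) = Add(3806, Mul(0, -114)) = Add(3806, 0) = 3806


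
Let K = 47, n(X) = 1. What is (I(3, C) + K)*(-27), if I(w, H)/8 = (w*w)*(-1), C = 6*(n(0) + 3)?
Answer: 675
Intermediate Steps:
C = 24 (C = 6*(1 + 3) = 6*4 = 24)
I(w, H) = -8*w² (I(w, H) = 8*((w*w)*(-1)) = 8*(w²*(-1)) = 8*(-w²) = -8*w²)
(I(3, C) + K)*(-27) = (-8*3² + 47)*(-27) = (-8*9 + 47)*(-27) = (-72 + 47)*(-27) = -25*(-27) = 675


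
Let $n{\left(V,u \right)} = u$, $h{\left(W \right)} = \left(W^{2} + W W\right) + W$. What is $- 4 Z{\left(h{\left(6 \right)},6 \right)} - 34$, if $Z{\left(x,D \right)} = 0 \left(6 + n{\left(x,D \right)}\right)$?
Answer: $-34$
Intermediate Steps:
$h{\left(W \right)} = W + 2 W^{2}$ ($h{\left(W \right)} = \left(W^{2} + W^{2}\right) + W = 2 W^{2} + W = W + 2 W^{2}$)
$Z{\left(x,D \right)} = 0$ ($Z{\left(x,D \right)} = 0 \left(6 + D\right) = 0$)
$- 4 Z{\left(h{\left(6 \right)},6 \right)} - 34 = \left(-4\right) 0 - 34 = 0 - 34 = -34$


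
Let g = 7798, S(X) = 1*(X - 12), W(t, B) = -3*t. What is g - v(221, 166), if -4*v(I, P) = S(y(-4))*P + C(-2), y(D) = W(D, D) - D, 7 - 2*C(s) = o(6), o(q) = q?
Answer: 63713/8 ≈ 7964.1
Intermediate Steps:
C(s) = ½ (C(s) = 7/2 - ½*6 = 7/2 - 3 = ½)
y(D) = -4*D (y(D) = -3*D - D = -4*D)
S(X) = -12 + X (S(X) = 1*(-12 + X) = -12 + X)
v(I, P) = -⅛ - P (v(I, P) = -((-12 - 4*(-4))*P + ½)/4 = -((-12 + 16)*P + ½)/4 = -(4*P + ½)/4 = -(½ + 4*P)/4 = -⅛ - P)
g - v(221, 166) = 7798 - (-⅛ - 1*166) = 7798 - (-⅛ - 166) = 7798 - 1*(-1329/8) = 7798 + 1329/8 = 63713/8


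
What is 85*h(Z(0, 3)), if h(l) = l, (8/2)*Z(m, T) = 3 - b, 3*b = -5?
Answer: 595/6 ≈ 99.167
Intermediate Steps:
b = -5/3 (b = (⅓)*(-5) = -5/3 ≈ -1.6667)
Z(m, T) = 7/6 (Z(m, T) = (3 - 1*(-5/3))/4 = (3 + 5/3)/4 = (¼)*(14/3) = 7/6)
85*h(Z(0, 3)) = 85*(7/6) = 595/6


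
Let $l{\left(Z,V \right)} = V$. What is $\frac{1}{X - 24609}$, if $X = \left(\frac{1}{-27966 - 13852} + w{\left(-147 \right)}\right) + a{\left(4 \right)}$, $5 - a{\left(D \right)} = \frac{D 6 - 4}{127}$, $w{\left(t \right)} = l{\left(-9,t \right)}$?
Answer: $- \frac{5310886}{131450575873} \approx -4.0402 \cdot 10^{-5}$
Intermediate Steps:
$w{\left(t \right)} = t$
$a{\left(D \right)} = \frac{639}{127} - \frac{6 D}{127}$ ($a{\left(D \right)} = 5 - \frac{D 6 - 4}{127} = 5 - \left(6 D - 4\right) \frac{1}{127} = 5 - \left(-4 + 6 D\right) \frac{1}{127} = 5 - \left(- \frac{4}{127} + \frac{6 D}{127}\right) = \frac{639}{127} - \frac{6 D}{127}$)
$X = - \frac{754982299}{5310886}$ ($X = \left(\frac{1}{-27966 - 13852} - 147\right) + \left(\frac{639}{127} - \frac{24}{127}\right) = \left(\frac{1}{-41818} - 147\right) + \left(\frac{639}{127} - \frac{24}{127}\right) = \left(- \frac{1}{41818} - 147\right) + \frac{615}{127} = - \frac{6147247}{41818} + \frac{615}{127} = - \frac{754982299}{5310886} \approx -142.16$)
$\frac{1}{X - 24609} = \frac{1}{- \frac{754982299}{5310886} - 24609} = \frac{1}{- \frac{131450575873}{5310886}} = - \frac{5310886}{131450575873}$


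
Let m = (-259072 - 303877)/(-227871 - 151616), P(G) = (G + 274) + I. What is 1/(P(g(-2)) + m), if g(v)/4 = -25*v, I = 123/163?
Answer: 61856381/29458362182 ≈ 0.0020998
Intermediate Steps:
I = 123/163 (I = 123*(1/163) = 123/163 ≈ 0.75460)
g(v) = -100*v (g(v) = 4*(-25*v) = -100*v)
P(G) = 44785/163 + G (P(G) = (G + 274) + 123/163 = (274 + G) + 123/163 = 44785/163 + G)
m = 562949/379487 (m = -562949/(-379487) = -562949*(-1/379487) = 562949/379487 ≈ 1.4834)
1/(P(g(-2)) + m) = 1/((44785/163 - 100*(-2)) + 562949/379487) = 1/((44785/163 + 200) + 562949/379487) = 1/(77385/163 + 562949/379487) = 1/(29458362182/61856381) = 61856381/29458362182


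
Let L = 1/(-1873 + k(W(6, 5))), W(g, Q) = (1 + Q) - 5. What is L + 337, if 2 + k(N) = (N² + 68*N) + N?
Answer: 608284/1805 ≈ 337.00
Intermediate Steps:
W(g, Q) = -4 + Q
k(N) = -2 + N² + 69*N (k(N) = -2 + ((N² + 68*N) + N) = -2 + (N² + 69*N) = -2 + N² + 69*N)
L = -1/1805 (L = 1/(-1873 + (-2 + (-4 + 5)² + 69*(-4 + 5))) = 1/(-1873 + (-2 + 1² + 69*1)) = 1/(-1873 + (-2 + 1 + 69)) = 1/(-1873 + 68) = 1/(-1805) = -1/1805 ≈ -0.00055402)
L + 337 = -1/1805 + 337 = 608284/1805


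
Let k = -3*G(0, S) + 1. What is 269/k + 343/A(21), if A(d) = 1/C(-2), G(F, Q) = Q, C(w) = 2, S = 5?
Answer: 9335/14 ≈ 666.79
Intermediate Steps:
k = -14 (k = -3*5 + 1 = -15 + 1 = -14)
A(d) = 1/2
269/k + 343/A(21) = 269/(-14) + 343/(1/2) = 269*(-1/14) + 343*2 = -269/14 + 686 = 9335/14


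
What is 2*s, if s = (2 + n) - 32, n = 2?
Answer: -56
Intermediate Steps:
s = -28 (s = (2 + 2) - 32 = 4 - 32 = -28)
2*s = 2*(-28) = -56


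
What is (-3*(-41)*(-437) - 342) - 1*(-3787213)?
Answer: 3733120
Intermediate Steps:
(-3*(-41)*(-437) - 342) - 1*(-3787213) = (123*(-437) - 342) + 3787213 = (-53751 - 342) + 3787213 = -54093 + 3787213 = 3733120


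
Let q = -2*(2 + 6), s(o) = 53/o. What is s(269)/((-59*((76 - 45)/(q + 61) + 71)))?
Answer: -2385/51199846 ≈ -4.6582e-5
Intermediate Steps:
q = -16 (q = -2*8 = -16)
s(269)/((-59*((76 - 45)/(q + 61) + 71))) = (53/269)/((-59*((76 - 45)/(-16 + 61) + 71))) = (53*(1/269))/((-59*(31/45 + 71))) = 53/(269*((-59*(31*(1/45) + 71)))) = 53/(269*((-59*(31/45 + 71)))) = 53/(269*((-59*3226/45))) = 53/(269*(-190334/45)) = (53/269)*(-45/190334) = -2385/51199846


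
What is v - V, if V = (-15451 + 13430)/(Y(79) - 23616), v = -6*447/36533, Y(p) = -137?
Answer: -137538739/867768349 ≈ -0.15850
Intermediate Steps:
v = -2682/36533 (v = -2682*1/36533 = -2682/36533 ≈ -0.073413)
V = 2021/23753 (V = (-15451 + 13430)/(-137 - 23616) = -2021/(-23753) = -2021*(-1/23753) = 2021/23753 ≈ 0.085084)
v - V = -2682/36533 - 1*2021/23753 = -2682/36533 - 2021/23753 = -137538739/867768349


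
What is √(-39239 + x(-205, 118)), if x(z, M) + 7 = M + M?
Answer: I*√39010 ≈ 197.51*I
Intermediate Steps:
x(z, M) = -7 + 2*M (x(z, M) = -7 + (M + M) = -7 + 2*M)
√(-39239 + x(-205, 118)) = √(-39239 + (-7 + 2*118)) = √(-39239 + (-7 + 236)) = √(-39239 + 229) = √(-39010) = I*√39010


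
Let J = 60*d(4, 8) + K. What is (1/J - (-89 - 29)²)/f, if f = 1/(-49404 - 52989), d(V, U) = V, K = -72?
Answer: 79840293261/56 ≈ 1.4257e+9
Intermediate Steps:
f = -1/102393 (f = 1/(-102393) = -1/102393 ≈ -9.7663e-6)
J = 168 (J = 60*4 - 72 = 240 - 72 = 168)
(1/J - (-89 - 29)²)/f = (1/168 - (-89 - 29)²)/(-1/102393) = (1/168 - 1*(-118)²)*(-102393) = (1/168 - 1*13924)*(-102393) = (1/168 - 13924)*(-102393) = -2339231/168*(-102393) = 79840293261/56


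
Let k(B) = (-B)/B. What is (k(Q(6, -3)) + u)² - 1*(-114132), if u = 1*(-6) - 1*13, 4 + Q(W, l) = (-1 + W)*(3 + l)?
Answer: 114532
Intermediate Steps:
Q(W, l) = -4 + (-1 + W)*(3 + l)
k(B) = -1
u = -19 (u = -6 - 13 = -19)
(k(Q(6, -3)) + u)² - 1*(-114132) = (-1 - 19)² - 1*(-114132) = (-20)² + 114132 = 400 + 114132 = 114532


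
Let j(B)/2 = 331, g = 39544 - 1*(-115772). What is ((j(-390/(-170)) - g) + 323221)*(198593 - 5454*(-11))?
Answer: 43589234829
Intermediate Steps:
g = 155316 (g = 39544 + 115772 = 155316)
j(B) = 662 (j(B) = 2*331 = 662)
((j(-390/(-170)) - g) + 323221)*(198593 - 5454*(-11)) = ((662 - 1*155316) + 323221)*(198593 - 5454*(-11)) = ((662 - 155316) + 323221)*(198593 + 59994) = (-154654 + 323221)*258587 = 168567*258587 = 43589234829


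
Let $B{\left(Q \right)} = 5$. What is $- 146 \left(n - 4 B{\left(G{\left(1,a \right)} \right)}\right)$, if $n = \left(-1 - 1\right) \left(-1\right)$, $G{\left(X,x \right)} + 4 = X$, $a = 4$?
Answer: $2628$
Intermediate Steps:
$G{\left(X,x \right)} = -4 + X$
$n = 2$ ($n = \left(-2\right) \left(-1\right) = 2$)
$- 146 \left(n - 4 B{\left(G{\left(1,a \right)} \right)}\right) = - 146 \left(2 - 20\right) = \left(-146\right) \left(-18\right) = 2628$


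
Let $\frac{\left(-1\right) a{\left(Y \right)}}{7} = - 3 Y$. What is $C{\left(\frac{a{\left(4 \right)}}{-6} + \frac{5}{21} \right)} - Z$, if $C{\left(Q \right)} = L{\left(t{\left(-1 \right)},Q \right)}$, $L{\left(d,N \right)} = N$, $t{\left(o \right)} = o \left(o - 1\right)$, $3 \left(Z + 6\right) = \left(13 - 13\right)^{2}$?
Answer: $- \frac{163}{21} \approx -7.7619$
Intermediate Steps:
$a{\left(Y \right)} = 21 Y$ ($a{\left(Y \right)} = - 7 \left(- 3 Y\right) = 21 Y$)
$Z = -6$ ($Z = -6 + \frac{\left(13 - 13\right)^{2}}{3} = -6 + \frac{0^{2}}{3} = -6 + \frac{1}{3} \cdot 0 = -6 + 0 = -6$)
$t{\left(o \right)} = o \left(-1 + o\right)$
$C{\left(Q \right)} = Q$
$C{\left(\frac{a{\left(4 \right)}}{-6} + \frac{5}{21} \right)} - Z = \left(\frac{21 \cdot 4}{-6} + \frac{5}{21}\right) - -6 = \left(84 \left(- \frac{1}{6}\right) + 5 \cdot \frac{1}{21}\right) + 6 = \left(-14 + \frac{5}{21}\right) + 6 = - \frac{289}{21} + 6 = - \frac{163}{21}$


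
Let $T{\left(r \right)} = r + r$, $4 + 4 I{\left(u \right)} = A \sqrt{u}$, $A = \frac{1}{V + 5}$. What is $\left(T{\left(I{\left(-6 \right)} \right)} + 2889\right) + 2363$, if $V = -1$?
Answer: $5250 + \frac{i \sqrt{6}}{8} \approx 5250.0 + 0.30619 i$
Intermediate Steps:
$A = \frac{1}{4}$ ($A = \frac{1}{-1 + 5} = \frac{1}{4} \approx 0.25$)
$I{\left(u \right)} = -1 + \frac{\sqrt{u}}{16}$ ($I{\left(u \right)} = -1 + \frac{\frac{1}{4} \sqrt{u}}{4} = -1 + \frac{\sqrt{u}}{16}$)
$T{\left(r \right)} = 2 r$
$\left(T{\left(I{\left(-6 \right)} \right)} + 2889\right) + 2363 = \left(2 \left(-1 + \frac{\sqrt{-6}}{16}\right) + 2889\right) + 2363 = \left(2 \left(-1 + \frac{i \sqrt{6}}{16}\right) + 2889\right) + 2363 = \left(\left(-2 + \frac{i \sqrt{6}}{8}\right) + 2889\right) + 2363 = \left(2887 + \frac{i \sqrt{6}}{8}\right) + 2363 = 5250 + \frac{i \sqrt{6}}{8}$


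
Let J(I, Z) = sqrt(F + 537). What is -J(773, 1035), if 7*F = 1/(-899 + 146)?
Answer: -sqrt(14919702546)/5271 ≈ -23.173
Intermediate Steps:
F = -1/5271 (F = 1/(7*(-899 + 146)) = (1/7)/(-753) = (1/7)*(-1/753) = -1/5271 ≈ -0.00018972)
J(I, Z) = sqrt(14919702546)/5271 (J(I, Z) = sqrt(-1/5271 + 537) = sqrt(2830526/5271) = sqrt(14919702546)/5271)
-J(773, 1035) = -sqrt(14919702546)/5271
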